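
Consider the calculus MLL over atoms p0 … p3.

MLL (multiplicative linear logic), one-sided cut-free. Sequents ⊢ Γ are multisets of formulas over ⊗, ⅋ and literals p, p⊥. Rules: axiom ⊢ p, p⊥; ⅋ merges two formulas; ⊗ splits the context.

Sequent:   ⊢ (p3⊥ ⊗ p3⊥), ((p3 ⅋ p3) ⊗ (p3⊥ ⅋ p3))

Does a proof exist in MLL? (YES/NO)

Proof tree:
[⊗]  ⊢ (p3⊥ ⊗ p3⊥), ((p3 ⅋ p3) ⊗ (p3⊥ ⅋ p3))
  [⅋]  ⊢ (p3⊥ ⊗ p3⊥), (p3 ⅋ p3)
    [⊗]  ⊢ p3, p3, (p3⊥ ⊗ p3⊥)
      [Ax]  ⊢ p3, p3⊥
      [Ax]  ⊢ p3, p3⊥
  [⅋]  ⊢ (p3⊥ ⅋ p3)
    [Ax]  ⊢ p3, p3⊥

Result: YES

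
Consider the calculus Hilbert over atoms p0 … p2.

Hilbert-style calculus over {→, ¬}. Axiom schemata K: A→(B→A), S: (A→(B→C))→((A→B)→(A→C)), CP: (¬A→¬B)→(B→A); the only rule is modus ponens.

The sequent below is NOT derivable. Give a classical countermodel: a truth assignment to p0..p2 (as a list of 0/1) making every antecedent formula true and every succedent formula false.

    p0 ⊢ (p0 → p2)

Enumerate valuations to refute Γ ⊢ Δ:
  v=000: Γ:[p0=F] Δ:[(p0 → p2)=T] refutes=False
  v=001: Γ:[p0=F] Δ:[(p0 → p2)=T] refutes=False
  v=010: Γ:[p0=F] Δ:[(p0 → p2)=T] refutes=False
  v=011: Γ:[p0=F] Δ:[(p0 → p2)=T] refutes=False
  v=100: Γ:[p0=T] Δ:[(p0 → p2)=F] refutes=True  ← countermodel

Result: [1, 0, 0]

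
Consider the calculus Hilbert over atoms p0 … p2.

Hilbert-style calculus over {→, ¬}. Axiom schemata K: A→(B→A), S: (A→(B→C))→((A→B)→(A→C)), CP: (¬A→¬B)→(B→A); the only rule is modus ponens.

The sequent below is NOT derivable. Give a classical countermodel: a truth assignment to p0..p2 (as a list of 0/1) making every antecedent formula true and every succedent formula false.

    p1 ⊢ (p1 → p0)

Search for a countermodel by truth-table:
  v=000: Γ:[p1=F] Δ:[(p1 → p0)=T] refutes=False
  v=001: Γ:[p1=F] Δ:[(p1 → p0)=T] refutes=False
  v=010: Γ:[p1=T] Δ:[(p1 → p0)=F] refutes=True  ← countermodel

Result: [0, 1, 0]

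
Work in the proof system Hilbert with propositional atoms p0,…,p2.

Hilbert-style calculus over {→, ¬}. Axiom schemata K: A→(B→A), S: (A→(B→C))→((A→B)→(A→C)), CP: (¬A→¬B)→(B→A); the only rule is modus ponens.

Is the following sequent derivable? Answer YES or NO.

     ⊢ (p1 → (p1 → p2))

Search for a countermodel by truth-table:
  v=000: Γ:[] Δ:[(p1 → (p1 → p2))=T] refutes=False
  v=001: Γ:[] Δ:[(p1 → (p1 → p2))=T] refutes=False
  v=010: Γ:[] Δ:[(p1 → (p1 → p2))=F] refutes=True  ← countermodel

Result: NO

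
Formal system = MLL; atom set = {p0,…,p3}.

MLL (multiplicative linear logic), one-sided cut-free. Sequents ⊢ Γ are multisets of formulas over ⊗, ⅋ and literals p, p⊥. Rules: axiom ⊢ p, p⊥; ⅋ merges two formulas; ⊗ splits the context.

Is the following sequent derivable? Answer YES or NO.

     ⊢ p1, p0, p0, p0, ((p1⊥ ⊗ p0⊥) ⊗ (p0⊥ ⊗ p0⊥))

Proof tree:
[⊗]  ⊢ p1, p0, p0, p0, ((p1⊥ ⊗ p0⊥) ⊗ (p0⊥ ⊗ p0⊥))
  [⊗]  ⊢ p1, p0, (p1⊥ ⊗ p0⊥)
    [Ax]  ⊢ p1, p1⊥
    [Ax]  ⊢ p0, p0⊥
  [⊗]  ⊢ p0, p0, (p0⊥ ⊗ p0⊥)
    [Ax]  ⊢ p0, p0⊥
    [Ax]  ⊢ p0, p0⊥

Result: YES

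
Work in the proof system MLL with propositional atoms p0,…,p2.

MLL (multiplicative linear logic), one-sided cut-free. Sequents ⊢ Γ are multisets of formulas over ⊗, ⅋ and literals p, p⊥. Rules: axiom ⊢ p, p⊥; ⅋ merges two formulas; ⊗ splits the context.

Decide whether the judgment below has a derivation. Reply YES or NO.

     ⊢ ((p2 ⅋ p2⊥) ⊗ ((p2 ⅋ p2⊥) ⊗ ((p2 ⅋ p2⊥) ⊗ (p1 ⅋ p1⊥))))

Proof tree:
[⊗]  ⊢ ((p2 ⅋ p2⊥) ⊗ ((p2 ⅋ p2⊥) ⊗ ((p2 ⅋ p2⊥) ⊗ (p1 ⅋ p1⊥))))
  [⅋]  ⊢ (p2 ⅋ p2⊥)
    [Ax]  ⊢ p2, p2⊥
  [⊗]  ⊢ ((p2 ⅋ p2⊥) ⊗ ((p2 ⅋ p2⊥) ⊗ (p1 ⅋ p1⊥)))
    [⅋]  ⊢ (p2 ⅋ p2⊥)
      [Ax]  ⊢ p2, p2⊥
    [⊗]  ⊢ ((p2 ⅋ p2⊥) ⊗ (p1 ⅋ p1⊥))
      [⅋]  ⊢ (p2 ⅋ p2⊥)
        [Ax]  ⊢ p2, p2⊥
      [⅋]  ⊢ (p1 ⅋ p1⊥)
        [Ax]  ⊢ p1, p1⊥

Result: YES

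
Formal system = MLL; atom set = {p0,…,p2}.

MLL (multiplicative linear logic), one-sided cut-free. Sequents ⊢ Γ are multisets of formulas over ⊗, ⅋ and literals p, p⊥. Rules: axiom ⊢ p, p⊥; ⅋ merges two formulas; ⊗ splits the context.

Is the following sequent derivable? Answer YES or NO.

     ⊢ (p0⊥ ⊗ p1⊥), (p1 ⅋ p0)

Proof tree:
[⅋]  ⊢ (p0⊥ ⊗ p1⊥), (p1 ⅋ p0)
  [⊗]  ⊢ p0, p1, (p0⊥ ⊗ p1⊥)
    [Ax]  ⊢ p0, p0⊥
    [Ax]  ⊢ p1, p1⊥

Result: YES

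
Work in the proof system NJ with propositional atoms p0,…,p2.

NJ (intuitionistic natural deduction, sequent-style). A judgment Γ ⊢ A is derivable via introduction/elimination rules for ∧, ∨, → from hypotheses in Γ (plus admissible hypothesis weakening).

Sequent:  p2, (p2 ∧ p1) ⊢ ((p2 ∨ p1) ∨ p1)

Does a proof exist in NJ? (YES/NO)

Derivation trace:
[Wk] p2, (p2 ∧ p1) ⊢ ((p2 ∨ p1) ∨ p1)
  [∨I₁] p2 ⊢ ((p2 ∨ p1) ∨ p1)
    [∨I₁] p2 ⊢ (p2 ∨ p1)
      [Ax] p2 ⊢ p2

Result: YES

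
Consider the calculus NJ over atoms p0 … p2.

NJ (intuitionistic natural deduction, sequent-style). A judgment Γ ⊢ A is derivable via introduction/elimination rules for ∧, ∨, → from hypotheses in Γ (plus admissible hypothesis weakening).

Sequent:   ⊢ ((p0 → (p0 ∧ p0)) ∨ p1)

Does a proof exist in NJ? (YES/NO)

Derivation trace:
[∨I₁]  ⊢ ((p0 → (p0 ∧ p0)) ∨ p1)
  [→I]  ⊢ (p0 → (p0 ∧ p0))
    [∧I] p0 ⊢ (p0 ∧ p0)
      [Ax] p0 ⊢ p0
      [Ax] p0 ⊢ p0

Result: YES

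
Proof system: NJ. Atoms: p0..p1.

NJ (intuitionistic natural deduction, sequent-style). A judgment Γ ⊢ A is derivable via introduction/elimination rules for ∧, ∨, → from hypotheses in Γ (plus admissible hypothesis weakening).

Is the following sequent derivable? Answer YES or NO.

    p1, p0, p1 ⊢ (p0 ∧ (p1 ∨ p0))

Proof tree:
[Wk] p1, p0, p1 ⊢ (p0 ∧ (p1 ∨ p0))
  [∧I] p1, p0 ⊢ (p0 ∧ (p1 ∨ p0))
    [Ax] p0 ⊢ p0
    [∨I₁] p1 ⊢ (p1 ∨ p0)
      [Ax] p1 ⊢ p1

Result: YES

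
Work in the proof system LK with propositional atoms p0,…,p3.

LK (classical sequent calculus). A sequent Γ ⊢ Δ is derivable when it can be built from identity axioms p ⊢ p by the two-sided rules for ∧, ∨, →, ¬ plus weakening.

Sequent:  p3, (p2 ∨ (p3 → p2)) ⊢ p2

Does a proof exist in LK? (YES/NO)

Proof tree:
[∨L] p3, (p2 ∨ (p3 → p2)) ⊢ p2
  [Ax] p2 ⊢ p2
  [→L] p3, (p3 → p2) ⊢ p2
    [Ax] p3 ⊢ p3
    [Ax] p2 ⊢ p2

Result: YES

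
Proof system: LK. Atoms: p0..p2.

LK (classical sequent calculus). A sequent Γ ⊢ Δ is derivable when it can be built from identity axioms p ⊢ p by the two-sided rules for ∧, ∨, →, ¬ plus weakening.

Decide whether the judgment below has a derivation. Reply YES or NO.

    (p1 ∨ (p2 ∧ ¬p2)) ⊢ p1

Derivation trace:
[∨L] (p1 ∨ (p2 ∧ ¬p2)) ⊢ p1
  [Ax] p1 ⊢ p1
  [∧L] (p2 ∧ ¬p2) ⊢ 
    [¬L] p2, ¬p2 ⊢ 
      [Ax] p2 ⊢ p2

Result: YES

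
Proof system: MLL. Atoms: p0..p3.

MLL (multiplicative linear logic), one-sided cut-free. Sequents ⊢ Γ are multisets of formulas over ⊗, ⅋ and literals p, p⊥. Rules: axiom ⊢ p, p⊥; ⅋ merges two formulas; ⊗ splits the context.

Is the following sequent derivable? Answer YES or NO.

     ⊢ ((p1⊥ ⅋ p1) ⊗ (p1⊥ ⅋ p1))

Derivation trace:
[⊗]  ⊢ ((p1⊥ ⅋ p1) ⊗ (p1⊥ ⅋ p1))
  [⅋]  ⊢ (p1⊥ ⅋ p1)
    [Ax]  ⊢ p1, p1⊥
  [⅋]  ⊢ (p1⊥ ⅋ p1)
    [Ax]  ⊢ p1, p1⊥

Result: YES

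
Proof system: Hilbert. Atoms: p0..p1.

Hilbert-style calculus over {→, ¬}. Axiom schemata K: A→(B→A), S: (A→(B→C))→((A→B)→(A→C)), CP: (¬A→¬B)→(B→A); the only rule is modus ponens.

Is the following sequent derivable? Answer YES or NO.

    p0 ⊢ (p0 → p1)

Search for a countermodel by truth-table:
  v=00: Γ:[p0=F] Δ:[(p0 → p1)=T] refutes=False
  v=01: Γ:[p0=F] Δ:[(p0 → p1)=T] refutes=False
  v=10: Γ:[p0=T] Δ:[(p0 → p1)=F] refutes=True  ← countermodel

Result: NO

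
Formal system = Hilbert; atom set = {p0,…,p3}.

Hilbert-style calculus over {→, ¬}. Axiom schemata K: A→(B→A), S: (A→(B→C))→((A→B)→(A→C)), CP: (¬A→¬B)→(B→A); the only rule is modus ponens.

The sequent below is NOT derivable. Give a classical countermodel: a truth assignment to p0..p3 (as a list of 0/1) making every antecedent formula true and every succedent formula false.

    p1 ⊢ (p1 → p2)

Search for a countermodel by truth-table:
  v=0000: Γ:[p1=F] Δ:[(p1 → p2)=T] refutes=False
  v=0001: Γ:[p1=F] Δ:[(p1 → p2)=T] refutes=False
  v=0010: Γ:[p1=F] Δ:[(p1 → p2)=T] refutes=False
  v=0011: Γ:[p1=F] Δ:[(p1 → p2)=T] refutes=False
  v=0100: Γ:[p1=T] Δ:[(p1 → p2)=F] refutes=True  ← countermodel

Result: [0, 1, 0, 0]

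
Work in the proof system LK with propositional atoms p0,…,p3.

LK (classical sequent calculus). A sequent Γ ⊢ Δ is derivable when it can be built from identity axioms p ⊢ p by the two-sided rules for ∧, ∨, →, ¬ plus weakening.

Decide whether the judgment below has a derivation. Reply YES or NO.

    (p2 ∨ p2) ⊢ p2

Derivation (root first):
[∨L] (p2 ∨ p2) ⊢ p2
  [Ax] p2 ⊢ p2
  [WR] p2 ⊢ p2, p2
    [Ax] p2 ⊢ p2

Result: YES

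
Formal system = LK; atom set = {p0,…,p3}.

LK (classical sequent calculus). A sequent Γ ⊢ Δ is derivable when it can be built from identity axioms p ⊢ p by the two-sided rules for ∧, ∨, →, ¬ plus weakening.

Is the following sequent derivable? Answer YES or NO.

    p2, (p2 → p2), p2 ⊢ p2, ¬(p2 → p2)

Proof tree:
[¬R] p2, (p2 → p2), p2 ⊢ p2, ¬(p2 → p2)
  [WL] p2, (p2 → p2), (p2 → p2), p2 ⊢ p2
    [→L] p2, (p2 → p2), (p2 → p2) ⊢ p2
      [→L] p2, (p2 → p2) ⊢ p2
        [Ax] p2 ⊢ p2
        [Ax] p2 ⊢ p2
      [Ax] p2 ⊢ p2

Result: YES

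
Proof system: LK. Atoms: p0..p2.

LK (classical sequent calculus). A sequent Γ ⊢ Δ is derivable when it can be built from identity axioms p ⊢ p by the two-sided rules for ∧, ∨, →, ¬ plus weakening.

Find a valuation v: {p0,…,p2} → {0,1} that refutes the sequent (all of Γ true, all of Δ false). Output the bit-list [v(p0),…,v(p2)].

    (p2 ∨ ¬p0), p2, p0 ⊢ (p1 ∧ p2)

Truth-table refutation:
  v=000: Γ:[(p2 ∨ ¬p0)=T, p2=F, p0=F] Δ:[(p1 ∧ p2)=F] refutes=False
  v=001: Γ:[(p2 ∨ ¬p0)=T, p2=T, p0=F] Δ:[(p1 ∧ p2)=F] refutes=False
  v=010: Γ:[(p2 ∨ ¬p0)=T, p2=F, p0=F] Δ:[(p1 ∧ p2)=F] refutes=False
  v=011: Γ:[(p2 ∨ ¬p0)=T, p2=T, p0=F] Δ:[(p1 ∧ p2)=T] refutes=False
  v=100: Γ:[(p2 ∨ ¬p0)=F, p2=F, p0=T] Δ:[(p1 ∧ p2)=F] refutes=False
  v=101: Γ:[(p2 ∨ ¬p0)=T, p2=T, p0=T] Δ:[(p1 ∧ p2)=F] refutes=True  ← countermodel

Result: [1, 0, 1]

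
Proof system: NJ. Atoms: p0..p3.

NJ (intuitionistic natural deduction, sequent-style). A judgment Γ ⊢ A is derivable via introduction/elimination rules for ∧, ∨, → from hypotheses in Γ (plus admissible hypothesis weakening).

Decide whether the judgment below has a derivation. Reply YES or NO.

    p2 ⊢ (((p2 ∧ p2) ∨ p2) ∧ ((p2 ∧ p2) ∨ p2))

Derivation (root first):
[∧I] p2 ⊢ (((p2 ∧ p2) ∨ p2) ∧ ((p2 ∧ p2) ∨ p2))
  [∨I₁] p2 ⊢ ((p2 ∧ p2) ∨ p2)
    [∧I] p2 ⊢ (p2 ∧ p2)
      [Ax] p2 ⊢ p2
      [Ax] p2 ⊢ p2
  [∨I₁] p2 ⊢ ((p2 ∧ p2) ∨ p2)
    [∧I] p2 ⊢ (p2 ∧ p2)
      [Ax] p2 ⊢ p2
      [Ax] p2 ⊢ p2

Result: YES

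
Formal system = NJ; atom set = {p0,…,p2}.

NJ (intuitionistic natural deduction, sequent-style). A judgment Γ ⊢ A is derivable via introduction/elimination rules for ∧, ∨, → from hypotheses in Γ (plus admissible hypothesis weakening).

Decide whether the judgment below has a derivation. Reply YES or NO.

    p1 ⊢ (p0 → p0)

Derivation trace:
[→I] p1 ⊢ (p0 → p0)
  [Wk] p0, p1 ⊢ p0
    [Ax] p0 ⊢ p0

Result: YES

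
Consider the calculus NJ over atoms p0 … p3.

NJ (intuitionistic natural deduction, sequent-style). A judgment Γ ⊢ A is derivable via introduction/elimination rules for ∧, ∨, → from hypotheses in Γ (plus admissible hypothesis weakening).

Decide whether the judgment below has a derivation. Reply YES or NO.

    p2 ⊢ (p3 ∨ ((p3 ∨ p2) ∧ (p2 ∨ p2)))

Proof tree:
[∨I₂] p2 ⊢ (p3 ∨ ((p3 ∨ p2) ∧ (p2 ∨ p2)))
  [∧I] p2 ⊢ ((p3 ∨ p2) ∧ (p2 ∨ p2))
    [∨I₂] p2 ⊢ (p3 ∨ p2)
      [Ax] p2 ⊢ p2
    [∨I₂] p2 ⊢ (p2 ∨ p2)
      [Ax] p2 ⊢ p2

Result: YES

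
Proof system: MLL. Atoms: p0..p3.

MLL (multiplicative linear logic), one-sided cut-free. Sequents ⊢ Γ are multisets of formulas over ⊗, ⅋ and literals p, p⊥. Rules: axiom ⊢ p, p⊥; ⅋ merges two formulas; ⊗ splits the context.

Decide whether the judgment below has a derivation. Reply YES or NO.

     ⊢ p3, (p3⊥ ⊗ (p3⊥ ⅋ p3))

Derivation trace:
[⊗]  ⊢ p3, (p3⊥ ⊗ (p3⊥ ⅋ p3))
  [Ax]  ⊢ p3, p3⊥
  [⅋]  ⊢ (p3⊥ ⅋ p3)
    [Ax]  ⊢ p3, p3⊥

Result: YES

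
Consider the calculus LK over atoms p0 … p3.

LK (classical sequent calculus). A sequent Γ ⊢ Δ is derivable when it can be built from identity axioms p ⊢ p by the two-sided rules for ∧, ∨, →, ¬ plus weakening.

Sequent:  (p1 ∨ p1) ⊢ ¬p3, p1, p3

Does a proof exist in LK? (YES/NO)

Derivation (root first):
[∨L] (p1 ∨ p1) ⊢ ¬p3, p1, p3
  [¬R] p1 ⊢ p3, ¬p3
    [WL] p3, p1 ⊢ p3
      [Ax] p3 ⊢ p3
  [Ax] p1 ⊢ p1

Result: YES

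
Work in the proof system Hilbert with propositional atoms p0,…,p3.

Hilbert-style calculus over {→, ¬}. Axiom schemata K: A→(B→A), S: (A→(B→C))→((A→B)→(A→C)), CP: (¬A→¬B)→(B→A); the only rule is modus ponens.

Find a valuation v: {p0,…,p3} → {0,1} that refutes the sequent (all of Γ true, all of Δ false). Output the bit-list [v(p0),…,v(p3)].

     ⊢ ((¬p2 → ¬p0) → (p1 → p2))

Truth-table refutation:
  v=0000: Γ:[] Δ:[((¬p2 → ¬p0) → (p1 → p2))=T] refutes=False
  v=0001: Γ:[] Δ:[((¬p2 → ¬p0) → (p1 → p2))=T] refutes=False
  v=0010: Γ:[] Δ:[((¬p2 → ¬p0) → (p1 → p2))=T] refutes=False
  v=0011: Γ:[] Δ:[((¬p2 → ¬p0) → (p1 → p2))=T] refutes=False
  v=0100: Γ:[] Δ:[((¬p2 → ¬p0) → (p1 → p2))=F] refutes=True  ← countermodel

Result: [0, 1, 0, 0]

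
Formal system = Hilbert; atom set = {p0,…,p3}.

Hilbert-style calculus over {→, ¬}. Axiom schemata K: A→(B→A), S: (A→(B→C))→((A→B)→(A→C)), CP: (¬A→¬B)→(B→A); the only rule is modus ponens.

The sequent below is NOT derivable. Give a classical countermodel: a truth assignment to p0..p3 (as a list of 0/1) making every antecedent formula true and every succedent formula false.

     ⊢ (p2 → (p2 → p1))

Enumerate valuations to refute Γ ⊢ Δ:
  v=0000: Γ:[] Δ:[(p2 → (p2 → p1))=T] refutes=False
  v=0001: Γ:[] Δ:[(p2 → (p2 → p1))=T] refutes=False
  v=0010: Γ:[] Δ:[(p2 → (p2 → p1))=F] refutes=True  ← countermodel

Result: [0, 0, 1, 0]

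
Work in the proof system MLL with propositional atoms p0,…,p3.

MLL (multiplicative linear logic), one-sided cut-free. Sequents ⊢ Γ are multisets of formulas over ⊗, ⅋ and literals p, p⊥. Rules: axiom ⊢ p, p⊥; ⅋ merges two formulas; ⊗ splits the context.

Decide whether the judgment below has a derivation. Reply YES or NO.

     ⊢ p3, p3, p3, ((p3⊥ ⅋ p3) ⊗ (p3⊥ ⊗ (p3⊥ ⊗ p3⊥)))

Derivation trace:
[⊗]  ⊢ p3, p3, p3, ((p3⊥ ⅋ p3) ⊗ (p3⊥ ⊗ (p3⊥ ⊗ p3⊥)))
  [⅋]  ⊢ (p3⊥ ⅋ p3)
    [Ax]  ⊢ p3, p3⊥
  [⊗]  ⊢ p3, p3, p3, (p3⊥ ⊗ (p3⊥ ⊗ p3⊥))
    [Ax]  ⊢ p3, p3⊥
    [⊗]  ⊢ p3, p3, (p3⊥ ⊗ p3⊥)
      [Ax]  ⊢ p3, p3⊥
      [Ax]  ⊢ p3, p3⊥

Result: YES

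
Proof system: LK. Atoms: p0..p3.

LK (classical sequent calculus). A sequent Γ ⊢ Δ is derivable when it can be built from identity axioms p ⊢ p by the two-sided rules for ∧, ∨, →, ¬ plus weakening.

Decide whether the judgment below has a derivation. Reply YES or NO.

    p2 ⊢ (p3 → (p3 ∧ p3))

Proof tree:
[→R] p2 ⊢ (p3 → (p3 ∧ p3))
  [∧R] p2, p3 ⊢ (p3 ∧ p3)
    [WL] p3, p2 ⊢ p3
      [Ax] p3 ⊢ p3
    [Ax] p3 ⊢ p3

Result: YES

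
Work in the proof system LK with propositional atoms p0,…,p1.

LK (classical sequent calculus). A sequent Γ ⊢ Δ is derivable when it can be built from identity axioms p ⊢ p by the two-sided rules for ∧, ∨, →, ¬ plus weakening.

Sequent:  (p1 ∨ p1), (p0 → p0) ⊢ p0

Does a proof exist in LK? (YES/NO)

Enumerate valuations to refute Γ ⊢ Δ:
  v=00: Γ:[(p1 ∨ p1)=F, (p0 → p0)=T] Δ:[p0=F] refutes=False
  v=01: Γ:[(p1 ∨ p1)=T, (p0 → p0)=T] Δ:[p0=F] refutes=True  ← countermodel

Result: NO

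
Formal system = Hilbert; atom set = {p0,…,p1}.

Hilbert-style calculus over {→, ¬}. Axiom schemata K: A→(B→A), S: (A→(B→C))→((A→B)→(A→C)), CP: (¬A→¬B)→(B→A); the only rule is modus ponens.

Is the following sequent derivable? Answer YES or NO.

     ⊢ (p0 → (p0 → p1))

Truth-table refutation:
  v=00: Γ:[] Δ:[(p0 → (p0 → p1))=T] refutes=False
  v=01: Γ:[] Δ:[(p0 → (p0 → p1))=T] refutes=False
  v=10: Γ:[] Δ:[(p0 → (p0 → p1))=F] refutes=True  ← countermodel

Result: NO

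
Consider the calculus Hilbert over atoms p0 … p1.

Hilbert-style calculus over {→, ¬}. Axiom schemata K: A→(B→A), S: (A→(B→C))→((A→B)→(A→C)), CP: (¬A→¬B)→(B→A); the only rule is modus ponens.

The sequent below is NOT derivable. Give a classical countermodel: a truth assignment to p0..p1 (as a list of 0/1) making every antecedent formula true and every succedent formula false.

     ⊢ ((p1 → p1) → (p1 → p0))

Search for a countermodel by truth-table:
  v=00: Γ:[] Δ:[((p1 → p1) → (p1 → p0))=T] refutes=False
  v=01: Γ:[] Δ:[((p1 → p1) → (p1 → p0))=F] refutes=True  ← countermodel

Result: [0, 1]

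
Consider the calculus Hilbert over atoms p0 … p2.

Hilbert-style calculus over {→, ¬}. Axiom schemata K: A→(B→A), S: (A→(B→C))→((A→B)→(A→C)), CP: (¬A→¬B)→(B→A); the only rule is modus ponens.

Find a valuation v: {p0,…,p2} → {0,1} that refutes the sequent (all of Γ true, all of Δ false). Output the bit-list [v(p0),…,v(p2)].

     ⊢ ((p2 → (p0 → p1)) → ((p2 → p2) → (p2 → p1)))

Enumerate valuations to refute Γ ⊢ Δ:
  v=000: Γ:[] Δ:[((p2 → (p0 → p1)) → ((p2 → p2) → (p2 → p1)))=T] refutes=False
  v=001: Γ:[] Δ:[((p2 → (p0 → p1)) → ((p2 → p2) → (p2 → p1)))=F] refutes=True  ← countermodel

Result: [0, 0, 1]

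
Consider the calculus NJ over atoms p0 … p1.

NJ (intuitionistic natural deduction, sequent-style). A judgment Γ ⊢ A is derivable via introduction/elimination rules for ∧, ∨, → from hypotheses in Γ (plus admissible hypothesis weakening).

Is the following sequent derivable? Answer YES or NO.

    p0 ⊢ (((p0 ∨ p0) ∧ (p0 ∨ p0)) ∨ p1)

Derivation (root first):
[∨I₁] p0 ⊢ (((p0 ∨ p0) ∧ (p0 ∨ p0)) ∨ p1)
  [∧I] p0 ⊢ ((p0 ∨ p0) ∧ (p0 ∨ p0))
    [∨I₂] p0 ⊢ (p0 ∨ p0)
      [Ax] p0 ⊢ p0
    [∨I₂] p0 ⊢ (p0 ∨ p0)
      [Ax] p0 ⊢ p0

Result: YES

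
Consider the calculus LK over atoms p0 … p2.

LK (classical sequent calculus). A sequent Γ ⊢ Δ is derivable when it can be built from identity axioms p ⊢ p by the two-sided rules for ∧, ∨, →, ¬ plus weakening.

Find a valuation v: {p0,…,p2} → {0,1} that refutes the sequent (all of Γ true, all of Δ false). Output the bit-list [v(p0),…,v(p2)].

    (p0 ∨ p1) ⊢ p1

Search for a countermodel by truth-table:
  v=000: Γ:[(p0 ∨ p1)=F] Δ:[p1=F] refutes=False
  v=001: Γ:[(p0 ∨ p1)=F] Δ:[p1=F] refutes=False
  v=010: Γ:[(p0 ∨ p1)=T] Δ:[p1=T] refutes=False
  v=011: Γ:[(p0 ∨ p1)=T] Δ:[p1=T] refutes=False
  v=100: Γ:[(p0 ∨ p1)=T] Δ:[p1=F] refutes=True  ← countermodel

Result: [1, 0, 0]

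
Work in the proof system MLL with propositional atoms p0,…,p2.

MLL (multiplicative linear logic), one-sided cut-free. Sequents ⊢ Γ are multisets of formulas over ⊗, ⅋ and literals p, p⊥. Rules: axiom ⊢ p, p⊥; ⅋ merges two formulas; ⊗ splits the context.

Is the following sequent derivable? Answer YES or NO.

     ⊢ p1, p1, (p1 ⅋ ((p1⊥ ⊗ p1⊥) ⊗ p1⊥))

Proof tree:
[⅋]  ⊢ p1, p1, (p1 ⅋ ((p1⊥ ⊗ p1⊥) ⊗ p1⊥))
  [⊗]  ⊢ p1, p1, p1, ((p1⊥ ⊗ p1⊥) ⊗ p1⊥)
    [⊗]  ⊢ p1, p1, (p1⊥ ⊗ p1⊥)
      [Ax]  ⊢ p1, p1⊥
      [Ax]  ⊢ p1, p1⊥
    [Ax]  ⊢ p1, p1⊥

Result: YES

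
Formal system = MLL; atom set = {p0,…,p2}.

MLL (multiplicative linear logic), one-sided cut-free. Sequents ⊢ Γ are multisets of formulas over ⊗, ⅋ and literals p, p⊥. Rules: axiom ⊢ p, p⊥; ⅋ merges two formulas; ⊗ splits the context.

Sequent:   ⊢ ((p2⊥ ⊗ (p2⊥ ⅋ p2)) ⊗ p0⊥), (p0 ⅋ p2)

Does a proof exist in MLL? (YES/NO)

Derivation trace:
[⅋]  ⊢ ((p2⊥ ⊗ (p2⊥ ⅋ p2)) ⊗ p0⊥), (p0 ⅋ p2)
  [⊗]  ⊢ p2, p0, ((p2⊥ ⊗ (p2⊥ ⅋ p2)) ⊗ p0⊥)
    [⊗]  ⊢ p2, (p2⊥ ⊗ (p2⊥ ⅋ p2))
      [Ax]  ⊢ p2, p2⊥
      [⅋]  ⊢ (p2⊥ ⅋ p2)
        [Ax]  ⊢ p2, p2⊥
    [Ax]  ⊢ p0, p0⊥

Result: YES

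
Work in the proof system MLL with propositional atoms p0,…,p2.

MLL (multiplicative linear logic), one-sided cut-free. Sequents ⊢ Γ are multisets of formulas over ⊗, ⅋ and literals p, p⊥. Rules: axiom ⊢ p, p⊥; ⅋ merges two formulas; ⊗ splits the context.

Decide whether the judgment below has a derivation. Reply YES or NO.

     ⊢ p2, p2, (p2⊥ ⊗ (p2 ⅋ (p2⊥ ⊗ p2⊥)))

Proof tree:
[⊗]  ⊢ p2, p2, (p2⊥ ⊗ (p2 ⅋ (p2⊥ ⊗ p2⊥)))
  [Ax]  ⊢ p2, p2⊥
  [⅋]  ⊢ p2, (p2 ⅋ (p2⊥ ⊗ p2⊥))
    [⊗]  ⊢ p2, p2, (p2⊥ ⊗ p2⊥)
      [Ax]  ⊢ p2, p2⊥
      [Ax]  ⊢ p2, p2⊥

Result: YES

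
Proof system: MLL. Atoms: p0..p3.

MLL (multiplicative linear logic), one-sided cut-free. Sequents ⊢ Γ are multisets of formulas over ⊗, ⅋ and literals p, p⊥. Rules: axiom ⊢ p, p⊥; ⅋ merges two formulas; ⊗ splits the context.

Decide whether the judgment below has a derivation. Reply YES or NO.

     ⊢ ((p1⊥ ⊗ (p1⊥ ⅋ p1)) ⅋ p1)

Proof tree:
[⅋]  ⊢ ((p1⊥ ⊗ (p1⊥ ⅋ p1)) ⅋ p1)
  [⊗]  ⊢ p1, (p1⊥ ⊗ (p1⊥ ⅋ p1))
    [Ax]  ⊢ p1, p1⊥
    [⅋]  ⊢ (p1⊥ ⅋ p1)
      [Ax]  ⊢ p1, p1⊥

Result: YES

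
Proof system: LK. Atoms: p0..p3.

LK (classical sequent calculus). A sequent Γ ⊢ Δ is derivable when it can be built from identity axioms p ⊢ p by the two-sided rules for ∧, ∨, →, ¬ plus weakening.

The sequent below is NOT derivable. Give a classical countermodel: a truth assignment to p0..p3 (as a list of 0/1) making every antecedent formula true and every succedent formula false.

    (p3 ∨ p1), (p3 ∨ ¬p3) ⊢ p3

Truth-table refutation:
  v=0000: Γ:[(p3 ∨ p1)=F, (p3 ∨ ¬p3)=T] Δ:[p3=F] refutes=False
  v=0001: Γ:[(p3 ∨ p1)=T, (p3 ∨ ¬p3)=T] Δ:[p3=T] refutes=False
  v=0010: Γ:[(p3 ∨ p1)=F, (p3 ∨ ¬p3)=T] Δ:[p3=F] refutes=False
  v=0011: Γ:[(p3 ∨ p1)=T, (p3 ∨ ¬p3)=T] Δ:[p3=T] refutes=False
  v=0100: Γ:[(p3 ∨ p1)=T, (p3 ∨ ¬p3)=T] Δ:[p3=F] refutes=True  ← countermodel

Result: [0, 1, 0, 0]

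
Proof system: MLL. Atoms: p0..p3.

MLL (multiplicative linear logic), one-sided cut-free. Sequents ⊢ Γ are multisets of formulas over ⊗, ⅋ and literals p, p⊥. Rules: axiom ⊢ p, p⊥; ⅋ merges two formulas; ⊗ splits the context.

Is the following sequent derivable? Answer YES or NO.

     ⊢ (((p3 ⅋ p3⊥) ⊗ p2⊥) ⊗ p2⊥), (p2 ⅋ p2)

Derivation (root first):
[⅋]  ⊢ (((p3 ⅋ p3⊥) ⊗ p2⊥) ⊗ p2⊥), (p2 ⅋ p2)
  [⊗]  ⊢ p2, p2, (((p3 ⅋ p3⊥) ⊗ p2⊥) ⊗ p2⊥)
    [⊗]  ⊢ p2, ((p3 ⅋ p3⊥) ⊗ p2⊥)
      [⅋]  ⊢ (p3 ⅋ p3⊥)
        [Ax]  ⊢ p3, p3⊥
      [Ax]  ⊢ p2, p2⊥
    [Ax]  ⊢ p2, p2⊥

Result: YES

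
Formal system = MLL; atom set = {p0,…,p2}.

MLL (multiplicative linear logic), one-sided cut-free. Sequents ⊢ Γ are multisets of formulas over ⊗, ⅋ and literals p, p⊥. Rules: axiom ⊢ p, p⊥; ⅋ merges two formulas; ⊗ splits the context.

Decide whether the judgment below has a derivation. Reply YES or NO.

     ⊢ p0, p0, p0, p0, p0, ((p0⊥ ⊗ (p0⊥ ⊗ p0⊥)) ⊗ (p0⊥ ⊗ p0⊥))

Derivation (root first):
[⊗]  ⊢ p0, p0, p0, p0, p0, ((p0⊥ ⊗ (p0⊥ ⊗ p0⊥)) ⊗ (p0⊥ ⊗ p0⊥))
  [⊗]  ⊢ p0, p0, p0, (p0⊥ ⊗ (p0⊥ ⊗ p0⊥))
    [Ax]  ⊢ p0, p0⊥
    [⊗]  ⊢ p0, p0, (p0⊥ ⊗ p0⊥)
      [Ax]  ⊢ p0, p0⊥
      [Ax]  ⊢ p0, p0⊥
  [⊗]  ⊢ p0, p0, (p0⊥ ⊗ p0⊥)
    [Ax]  ⊢ p0, p0⊥
    [Ax]  ⊢ p0, p0⊥

Result: YES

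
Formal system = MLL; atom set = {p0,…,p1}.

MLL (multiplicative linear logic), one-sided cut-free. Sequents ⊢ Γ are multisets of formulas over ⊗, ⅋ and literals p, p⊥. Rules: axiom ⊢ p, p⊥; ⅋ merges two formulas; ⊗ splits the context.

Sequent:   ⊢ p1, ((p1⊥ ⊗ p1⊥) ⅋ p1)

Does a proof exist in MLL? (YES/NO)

Proof tree:
[⅋]  ⊢ p1, ((p1⊥ ⊗ p1⊥) ⅋ p1)
  [⊗]  ⊢ p1, p1, (p1⊥ ⊗ p1⊥)
    [Ax]  ⊢ p1, p1⊥
    [Ax]  ⊢ p1, p1⊥

Result: YES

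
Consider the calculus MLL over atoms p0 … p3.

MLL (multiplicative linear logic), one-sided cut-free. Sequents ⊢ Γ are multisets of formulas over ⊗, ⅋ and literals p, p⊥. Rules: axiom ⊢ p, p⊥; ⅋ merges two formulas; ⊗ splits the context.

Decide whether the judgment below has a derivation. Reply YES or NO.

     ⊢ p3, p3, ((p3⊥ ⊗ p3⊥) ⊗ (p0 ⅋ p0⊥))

Proof tree:
[⊗]  ⊢ p3, p3, ((p3⊥ ⊗ p3⊥) ⊗ (p0 ⅋ p0⊥))
  [⊗]  ⊢ p3, p3, (p3⊥ ⊗ p3⊥)
    [Ax]  ⊢ p3, p3⊥
    [Ax]  ⊢ p3, p3⊥
  [⅋]  ⊢ (p0 ⅋ p0⊥)
    [Ax]  ⊢ p0, p0⊥

Result: YES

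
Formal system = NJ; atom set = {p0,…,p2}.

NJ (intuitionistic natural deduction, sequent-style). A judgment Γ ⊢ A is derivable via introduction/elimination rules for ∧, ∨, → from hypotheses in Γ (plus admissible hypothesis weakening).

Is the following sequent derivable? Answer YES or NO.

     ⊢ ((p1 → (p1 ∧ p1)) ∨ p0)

Derivation (root first):
[∨I₁]  ⊢ ((p1 → (p1 ∧ p1)) ∨ p0)
  [→I]  ⊢ (p1 → (p1 ∧ p1))
    [∧I] p1 ⊢ (p1 ∧ p1)
      [Ax] p1 ⊢ p1
      [Ax] p1 ⊢ p1

Result: YES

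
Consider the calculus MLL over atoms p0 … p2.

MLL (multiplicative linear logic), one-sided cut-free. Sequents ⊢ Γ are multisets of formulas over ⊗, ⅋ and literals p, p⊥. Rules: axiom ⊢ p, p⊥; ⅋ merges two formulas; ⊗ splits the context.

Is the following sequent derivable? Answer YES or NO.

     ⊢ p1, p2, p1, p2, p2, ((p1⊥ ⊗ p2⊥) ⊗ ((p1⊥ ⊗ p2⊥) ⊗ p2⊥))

Derivation (root first):
[⊗]  ⊢ p1, p2, p1, p2, p2, ((p1⊥ ⊗ p2⊥) ⊗ ((p1⊥ ⊗ p2⊥) ⊗ p2⊥))
  [⊗]  ⊢ p1, p2, (p1⊥ ⊗ p2⊥)
    [Ax]  ⊢ p1, p1⊥
    [Ax]  ⊢ p2, p2⊥
  [⊗]  ⊢ p1, p2, p2, ((p1⊥ ⊗ p2⊥) ⊗ p2⊥)
    [⊗]  ⊢ p1, p2, (p1⊥ ⊗ p2⊥)
      [Ax]  ⊢ p1, p1⊥
      [Ax]  ⊢ p2, p2⊥
    [Ax]  ⊢ p2, p2⊥

Result: YES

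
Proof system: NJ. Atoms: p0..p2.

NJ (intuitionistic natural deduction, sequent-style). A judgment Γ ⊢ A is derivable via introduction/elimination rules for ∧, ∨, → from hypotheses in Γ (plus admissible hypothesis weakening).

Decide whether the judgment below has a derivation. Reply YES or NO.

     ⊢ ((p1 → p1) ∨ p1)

Derivation (root first):
[∨I₁]  ⊢ ((p1 → p1) ∨ p1)
  [→I]  ⊢ (p1 → p1)
    [Ax] p1 ⊢ p1

Result: YES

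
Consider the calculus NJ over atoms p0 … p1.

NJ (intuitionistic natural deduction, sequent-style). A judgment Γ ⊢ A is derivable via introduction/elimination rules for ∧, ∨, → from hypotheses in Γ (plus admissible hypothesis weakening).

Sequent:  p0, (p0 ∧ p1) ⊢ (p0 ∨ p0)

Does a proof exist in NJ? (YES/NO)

Derivation (root first):
[∨I₂] p0, (p0 ∧ p1) ⊢ (p0 ∨ p0)
  [Wk] p0, (p0 ∧ p1) ⊢ p0
    [Ax] p0 ⊢ p0

Result: YES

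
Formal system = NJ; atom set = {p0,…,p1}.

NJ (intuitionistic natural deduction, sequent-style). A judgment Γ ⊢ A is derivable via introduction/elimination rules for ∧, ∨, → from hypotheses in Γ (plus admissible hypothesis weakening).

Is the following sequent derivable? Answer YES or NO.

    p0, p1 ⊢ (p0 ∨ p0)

Derivation (root first):
[∨I₂] p0, p1 ⊢ (p0 ∨ p0)
  [Wk] p0, p1 ⊢ p0
    [Ax] p0 ⊢ p0

Result: YES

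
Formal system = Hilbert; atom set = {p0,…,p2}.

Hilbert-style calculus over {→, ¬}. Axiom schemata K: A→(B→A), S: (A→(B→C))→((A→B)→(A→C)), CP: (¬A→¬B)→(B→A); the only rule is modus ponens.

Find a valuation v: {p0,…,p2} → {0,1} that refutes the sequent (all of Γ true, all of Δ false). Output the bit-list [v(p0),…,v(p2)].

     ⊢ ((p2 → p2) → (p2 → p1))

Enumerate valuations to refute Γ ⊢ Δ:
  v=000: Γ:[] Δ:[((p2 → p2) → (p2 → p1))=T] refutes=False
  v=001: Γ:[] Δ:[((p2 → p2) → (p2 → p1))=F] refutes=True  ← countermodel

Result: [0, 0, 1]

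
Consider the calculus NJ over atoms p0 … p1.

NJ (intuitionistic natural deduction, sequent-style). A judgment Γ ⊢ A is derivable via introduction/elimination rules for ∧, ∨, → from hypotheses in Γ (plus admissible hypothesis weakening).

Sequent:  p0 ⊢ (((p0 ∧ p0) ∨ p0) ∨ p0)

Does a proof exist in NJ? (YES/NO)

Derivation trace:
[∨I₁] p0 ⊢ (((p0 ∧ p0) ∨ p0) ∨ p0)
  [∨I₁] p0 ⊢ ((p0 ∧ p0) ∨ p0)
    [∧I] p0 ⊢ (p0 ∧ p0)
      [Ax] p0 ⊢ p0
      [Ax] p0 ⊢ p0

Result: YES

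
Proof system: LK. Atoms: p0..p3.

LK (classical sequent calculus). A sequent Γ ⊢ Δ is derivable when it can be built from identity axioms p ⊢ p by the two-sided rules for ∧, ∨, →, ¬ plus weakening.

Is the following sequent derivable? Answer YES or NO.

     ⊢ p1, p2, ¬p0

Search for a countermodel by truth-table:
  v=0000: Γ:[] Δ:[p1=F, p2=F, ¬p0=T] refutes=False
  v=0001: Γ:[] Δ:[p1=F, p2=F, ¬p0=T] refutes=False
  v=0010: Γ:[] Δ:[p1=F, p2=T, ¬p0=T] refutes=False
  v=0011: Γ:[] Δ:[p1=F, p2=T, ¬p0=T] refutes=False
  v=0100: Γ:[] Δ:[p1=T, p2=F, ¬p0=T] refutes=False
  v=0101: Γ:[] Δ:[p1=T, p2=F, ¬p0=T] refutes=False
  v=0110: Γ:[] Δ:[p1=T, p2=T, ¬p0=T] refutes=False
  v=0111: Γ:[] Δ:[p1=T, p2=T, ¬p0=T] refutes=False
  v=1000: Γ:[] Δ:[p1=F, p2=F, ¬p0=F] refutes=True  ← countermodel

Result: NO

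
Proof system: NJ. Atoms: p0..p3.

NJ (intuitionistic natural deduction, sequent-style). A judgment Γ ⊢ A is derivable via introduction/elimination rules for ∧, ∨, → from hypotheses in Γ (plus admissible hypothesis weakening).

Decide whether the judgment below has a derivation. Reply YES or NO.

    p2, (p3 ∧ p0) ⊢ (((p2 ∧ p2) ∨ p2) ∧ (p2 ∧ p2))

Proof tree:
[∧I] p2, (p3 ∧ p0) ⊢ (((p2 ∧ p2) ∨ p2) ∧ (p2 ∧ p2))
  [∨I₁] p2, (p3 ∧ p0) ⊢ ((p2 ∧ p2) ∨ p2)
    [∧I] p2, (p3 ∧ p0) ⊢ (p2 ∧ p2)
      [Wk] p2, (p3 ∧ p0) ⊢ p2
        [Ax] p2 ⊢ p2
      [Wk] p2, (p3 ∧ p0) ⊢ p2
        [Ax] p2 ⊢ p2
  [∧I] p2, (p3 ∧ p0) ⊢ (p2 ∧ p2)
    [Wk] p2, (p3 ∧ p0) ⊢ p2
      [Ax] p2 ⊢ p2
    [Wk] p2, (p3 ∧ p0) ⊢ p2
      [Ax] p2 ⊢ p2

Result: YES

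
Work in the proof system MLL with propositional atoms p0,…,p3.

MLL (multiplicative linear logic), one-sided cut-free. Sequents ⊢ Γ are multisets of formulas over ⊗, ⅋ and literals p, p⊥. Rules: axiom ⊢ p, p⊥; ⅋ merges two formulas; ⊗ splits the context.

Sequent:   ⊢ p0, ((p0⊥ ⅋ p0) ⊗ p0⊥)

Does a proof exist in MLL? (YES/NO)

Proof tree:
[⊗]  ⊢ p0, ((p0⊥ ⅋ p0) ⊗ p0⊥)
  [⅋]  ⊢ (p0⊥ ⅋ p0)
    [Ax]  ⊢ p0, p0⊥
  [Ax]  ⊢ p0, p0⊥

Result: YES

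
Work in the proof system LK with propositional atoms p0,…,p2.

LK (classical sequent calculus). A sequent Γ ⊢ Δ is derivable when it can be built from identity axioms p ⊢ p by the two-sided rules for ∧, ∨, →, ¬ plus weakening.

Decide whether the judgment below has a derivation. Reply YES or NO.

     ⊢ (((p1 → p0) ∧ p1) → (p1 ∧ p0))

Derivation (root first):
[→R]  ⊢ (((p1 → p0) ∧ p1) → (p1 ∧ p0))
  [∧L] ((p1 → p0) ∧ p1) ⊢ (p1 ∧ p0)
    [∧R] p1, (p1 → p0) ⊢ (p1 ∧ p0)
      [Ax] p1 ⊢ p1
      [→L] p1, (p1 → p0) ⊢ p0
        [Ax] p1 ⊢ p1
        [Ax] p0 ⊢ p0

Result: YES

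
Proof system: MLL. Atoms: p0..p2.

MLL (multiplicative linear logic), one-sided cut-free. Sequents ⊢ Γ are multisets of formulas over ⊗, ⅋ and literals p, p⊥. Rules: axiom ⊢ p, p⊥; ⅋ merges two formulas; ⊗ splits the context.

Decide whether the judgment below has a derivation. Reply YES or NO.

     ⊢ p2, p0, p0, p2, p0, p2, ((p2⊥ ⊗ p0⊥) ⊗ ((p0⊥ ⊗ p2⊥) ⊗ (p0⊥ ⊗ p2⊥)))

Proof tree:
[⊗]  ⊢ p2, p0, p0, p2, p0, p2, ((p2⊥ ⊗ p0⊥) ⊗ ((p0⊥ ⊗ p2⊥) ⊗ (p0⊥ ⊗ p2⊥)))
  [⊗]  ⊢ p2, p0, (p2⊥ ⊗ p0⊥)
    [Ax]  ⊢ p2, p2⊥
    [Ax]  ⊢ p0, p0⊥
  [⊗]  ⊢ p0, p2, p0, p2, ((p0⊥ ⊗ p2⊥) ⊗ (p0⊥ ⊗ p2⊥))
    [⊗]  ⊢ p0, p2, (p0⊥ ⊗ p2⊥)
      [Ax]  ⊢ p0, p0⊥
      [Ax]  ⊢ p2, p2⊥
    [⊗]  ⊢ p0, p2, (p0⊥ ⊗ p2⊥)
      [Ax]  ⊢ p0, p0⊥
      [Ax]  ⊢ p2, p2⊥

Result: YES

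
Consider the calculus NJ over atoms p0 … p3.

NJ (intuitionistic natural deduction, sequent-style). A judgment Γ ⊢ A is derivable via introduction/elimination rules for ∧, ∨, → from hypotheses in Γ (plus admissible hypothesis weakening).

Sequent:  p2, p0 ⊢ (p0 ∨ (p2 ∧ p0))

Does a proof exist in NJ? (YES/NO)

Derivation (root first):
[∨I₂] p2, p0 ⊢ (p0 ∨ (p2 ∧ p0))
  [∧I] p2, p0 ⊢ (p2 ∧ p0)
    [Ax] p2 ⊢ p2
    [Wk] p0, p2 ⊢ p0
      [Ax] p0 ⊢ p0

Result: YES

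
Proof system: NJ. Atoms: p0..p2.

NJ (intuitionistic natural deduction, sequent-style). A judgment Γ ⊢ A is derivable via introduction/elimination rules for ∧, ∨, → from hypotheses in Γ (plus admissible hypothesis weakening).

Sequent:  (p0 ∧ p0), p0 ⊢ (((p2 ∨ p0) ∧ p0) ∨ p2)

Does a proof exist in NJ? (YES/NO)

Derivation trace:
[∨I₁] (p0 ∧ p0), p0 ⊢ (((p2 ∨ p0) ∧ p0) ∨ p2)
  [∧I] (p0 ∧ p0), p0 ⊢ ((p2 ∨ p0) ∧ p0)
    [∨I₂] p0 ⊢ (p2 ∨ p0)
      [Ax] p0 ⊢ p0
    [Wk] p0, (p0 ∧ p0) ⊢ p0
      [Ax] p0 ⊢ p0

Result: YES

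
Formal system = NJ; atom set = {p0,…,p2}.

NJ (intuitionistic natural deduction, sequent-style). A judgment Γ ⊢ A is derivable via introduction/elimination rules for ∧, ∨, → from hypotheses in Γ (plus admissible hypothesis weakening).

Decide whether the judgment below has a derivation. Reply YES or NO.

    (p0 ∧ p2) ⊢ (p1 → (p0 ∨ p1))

Derivation (root first):
[Wk] (p0 ∧ p2) ⊢ (p1 → (p0 ∨ p1))
  [→I]  ⊢ (p1 → (p0 ∨ p1))
    [∨I₂] p1 ⊢ (p0 ∨ p1)
      [Ax] p1 ⊢ p1

Result: YES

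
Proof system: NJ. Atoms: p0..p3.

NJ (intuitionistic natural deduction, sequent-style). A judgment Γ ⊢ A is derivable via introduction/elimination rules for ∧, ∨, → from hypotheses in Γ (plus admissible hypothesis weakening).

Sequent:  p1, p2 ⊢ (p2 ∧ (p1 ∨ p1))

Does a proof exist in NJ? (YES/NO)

Proof tree:
[∧I] p1, p2 ⊢ (p2 ∧ (p1 ∨ p1))
  [Ax] p2 ⊢ p2
  [∨I₁] p1 ⊢ (p1 ∨ p1)
    [Ax] p1 ⊢ p1

Result: YES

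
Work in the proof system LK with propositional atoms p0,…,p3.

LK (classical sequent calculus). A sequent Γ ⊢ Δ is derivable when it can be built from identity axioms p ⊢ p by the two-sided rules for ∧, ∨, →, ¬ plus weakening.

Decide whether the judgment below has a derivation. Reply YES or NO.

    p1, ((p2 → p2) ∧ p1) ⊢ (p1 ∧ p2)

Enumerate valuations to refute Γ ⊢ Δ:
  v=0000: Γ:[p1=F, ((p2 → p2) ∧ p1)=F] Δ:[(p1 ∧ p2)=F] refutes=False
  v=0001: Γ:[p1=F, ((p2 → p2) ∧ p1)=F] Δ:[(p1 ∧ p2)=F] refutes=False
  v=0010: Γ:[p1=F, ((p2 → p2) ∧ p1)=F] Δ:[(p1 ∧ p2)=F] refutes=False
  v=0011: Γ:[p1=F, ((p2 → p2) ∧ p1)=F] Δ:[(p1 ∧ p2)=F] refutes=False
  v=0100: Γ:[p1=T, ((p2 → p2) ∧ p1)=T] Δ:[(p1 ∧ p2)=F] refutes=True  ← countermodel

Result: NO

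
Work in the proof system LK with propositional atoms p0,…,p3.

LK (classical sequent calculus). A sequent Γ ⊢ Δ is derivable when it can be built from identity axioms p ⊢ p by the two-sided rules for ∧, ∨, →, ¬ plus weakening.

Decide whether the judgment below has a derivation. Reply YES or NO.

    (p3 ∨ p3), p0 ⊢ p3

Derivation trace:
[WL] (p3 ∨ p3), p0 ⊢ p3
  [∨L] (p3 ∨ p3) ⊢ p3
    [Ax] p3 ⊢ p3
    [Ax] p3 ⊢ p3

Result: YES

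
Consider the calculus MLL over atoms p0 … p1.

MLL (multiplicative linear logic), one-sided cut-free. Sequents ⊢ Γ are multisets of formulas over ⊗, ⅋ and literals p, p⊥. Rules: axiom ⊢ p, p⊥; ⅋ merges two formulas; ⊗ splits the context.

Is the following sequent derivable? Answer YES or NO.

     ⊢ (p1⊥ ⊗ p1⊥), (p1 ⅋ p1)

Proof tree:
[⅋]  ⊢ (p1⊥ ⊗ p1⊥), (p1 ⅋ p1)
  [⊗]  ⊢ p1, p1, (p1⊥ ⊗ p1⊥)
    [Ax]  ⊢ p1, p1⊥
    [Ax]  ⊢ p1, p1⊥

Result: YES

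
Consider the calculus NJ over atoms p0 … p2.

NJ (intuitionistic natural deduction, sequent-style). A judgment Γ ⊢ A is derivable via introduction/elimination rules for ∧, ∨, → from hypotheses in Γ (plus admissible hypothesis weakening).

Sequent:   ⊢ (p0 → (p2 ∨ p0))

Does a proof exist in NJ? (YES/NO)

Derivation trace:
[→I]  ⊢ (p0 → (p2 ∨ p0))
  [∨I₂] p0 ⊢ (p2 ∨ p0)
    [Ax] p0 ⊢ p0

Result: YES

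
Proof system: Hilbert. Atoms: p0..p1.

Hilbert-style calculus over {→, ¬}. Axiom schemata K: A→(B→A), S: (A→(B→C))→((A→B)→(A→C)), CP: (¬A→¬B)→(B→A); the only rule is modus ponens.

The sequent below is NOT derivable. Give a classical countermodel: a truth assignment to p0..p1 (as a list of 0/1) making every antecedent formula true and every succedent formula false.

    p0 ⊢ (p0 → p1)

Enumerate valuations to refute Γ ⊢ Δ:
  v=00: Γ:[p0=F] Δ:[(p0 → p1)=T] refutes=False
  v=01: Γ:[p0=F] Δ:[(p0 → p1)=T] refutes=False
  v=10: Γ:[p0=T] Δ:[(p0 → p1)=F] refutes=True  ← countermodel

Result: [1, 0]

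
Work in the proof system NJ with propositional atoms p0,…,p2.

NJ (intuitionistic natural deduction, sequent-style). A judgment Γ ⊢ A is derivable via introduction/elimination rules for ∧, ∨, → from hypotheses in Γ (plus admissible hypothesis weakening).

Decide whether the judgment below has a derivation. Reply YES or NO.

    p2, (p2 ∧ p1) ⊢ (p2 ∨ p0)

Proof tree:
[→E] p2, (p2 ∧ p1) ⊢ (p2 ∨ p0)
  [→I]  ⊢ (p2 → (p2 ∨ p0))
    [∨I₁] p2 ⊢ (p2 ∨ p0)
      [Ax] p2 ⊢ p2
  [Wk] p2, (p2 ∧ p1) ⊢ p2
    [Ax] p2 ⊢ p2

Result: YES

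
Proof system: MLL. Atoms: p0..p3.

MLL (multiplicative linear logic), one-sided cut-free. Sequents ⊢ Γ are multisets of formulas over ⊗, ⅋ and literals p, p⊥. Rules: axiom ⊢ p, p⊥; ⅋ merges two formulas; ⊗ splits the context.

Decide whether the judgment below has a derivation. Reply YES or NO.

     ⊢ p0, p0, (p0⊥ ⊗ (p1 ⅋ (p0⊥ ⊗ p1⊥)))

Proof tree:
[⊗]  ⊢ p0, p0, (p0⊥ ⊗ (p1 ⅋ (p0⊥ ⊗ p1⊥)))
  [Ax]  ⊢ p0, p0⊥
  [⅋]  ⊢ p0, (p1 ⅋ (p0⊥ ⊗ p1⊥))
    [⊗]  ⊢ p0, p1, (p0⊥ ⊗ p1⊥)
      [Ax]  ⊢ p0, p0⊥
      [Ax]  ⊢ p1, p1⊥

Result: YES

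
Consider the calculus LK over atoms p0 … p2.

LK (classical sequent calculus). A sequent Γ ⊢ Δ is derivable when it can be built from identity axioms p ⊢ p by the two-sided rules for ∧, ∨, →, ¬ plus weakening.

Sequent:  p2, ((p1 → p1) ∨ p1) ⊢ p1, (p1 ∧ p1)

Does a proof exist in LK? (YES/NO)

Search for a countermodel by truth-table:
  v=000: Γ:[p2=F, ((p1 → p1) ∨ p1)=T] Δ:[p1=F, (p1 ∧ p1)=F] refutes=False
  v=001: Γ:[p2=T, ((p1 → p1) ∨ p1)=T] Δ:[p1=F, (p1 ∧ p1)=F] refutes=True  ← countermodel

Result: NO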